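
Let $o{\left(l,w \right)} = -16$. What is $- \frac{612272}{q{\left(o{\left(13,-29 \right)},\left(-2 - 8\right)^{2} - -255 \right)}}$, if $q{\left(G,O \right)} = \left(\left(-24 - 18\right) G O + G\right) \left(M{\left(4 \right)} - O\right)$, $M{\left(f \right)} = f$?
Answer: $\frac{2251}{307827} \approx 0.0073126$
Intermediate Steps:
$q{\left(G,O \right)} = \left(4 - O\right) \left(G - 42 G O\right)$ ($q{\left(G,O \right)} = \left(\left(-24 - 18\right) G O + G\right) \left(4 - O\right) = \left(- 42 G O + G\right) \left(4 - O\right) = \left(G - 42 G O\right) \left(4 - O\right) = \left(4 - O\right) \left(G - 42 G O\right)$)
$- \frac{612272}{q{\left(o{\left(13,-29 \right)},\left(-2 - 8\right)^{2} - -255 \right)}} = - \frac{612272}{\left(-16\right) \left(4 - 169 \left(\left(-2 - 8\right)^{2} - -255\right) + 42 \left(\left(-2 - 8\right)^{2} - -255\right)^{2}\right)} = - \frac{612272}{\left(-16\right) \left(4 - 169 \left(\left(-10\right)^{2} + 255\right) + 42 \left(\left(-10\right)^{2} + 255\right)^{2}\right)} = - \frac{612272}{\left(-16\right) \left(4 - 169 \left(100 + 255\right) + 42 \left(100 + 255\right)^{2}\right)} = - \frac{612272}{\left(-16\right) \left(4 - 59995 + 42 \cdot 355^{2}\right)} = - \frac{612272}{\left(-16\right) \left(4 - 59995 + 42 \cdot 126025\right)} = - \frac{612272}{\left(-16\right) \left(4 - 59995 + 5293050\right)} = - \frac{612272}{\left(-16\right) 5233059} = - \frac{612272}{-83728944} = \left(-612272\right) \left(- \frac{1}{83728944}\right) = \frac{2251}{307827}$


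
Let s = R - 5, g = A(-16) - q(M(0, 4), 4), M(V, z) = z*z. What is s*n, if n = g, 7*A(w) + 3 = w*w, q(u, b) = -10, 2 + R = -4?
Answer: -3553/7 ≈ -507.57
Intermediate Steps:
R = -6 (R = -2 - 4 = -6)
M(V, z) = z²
A(w) = -3/7 + w²/7 (A(w) = -3/7 + (w*w)/7 = -3/7 + w²/7)
g = 323/7 (g = (-3/7 + (⅐)*(-16)²) - 1*(-10) = (-3/7 + (⅐)*256) + 10 = (-3/7 + 256/7) + 10 = 253/7 + 10 = 323/7 ≈ 46.143)
n = 323/7 ≈ 46.143
s = -11 (s = -6 - 5 = -11)
s*n = -11*323/7 = -3553/7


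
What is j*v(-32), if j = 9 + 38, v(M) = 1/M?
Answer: -47/32 ≈ -1.4688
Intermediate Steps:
j = 47
j*v(-32) = 47/(-32) = 47*(-1/32) = -47/32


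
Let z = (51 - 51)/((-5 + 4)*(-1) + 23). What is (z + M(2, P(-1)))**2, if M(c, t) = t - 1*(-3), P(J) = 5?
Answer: 64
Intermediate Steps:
M(c, t) = 3 + t (M(c, t) = t + 3 = 3 + t)
z = 0 (z = 0/(-1*(-1) + 23) = 0/(1 + 23) = 0/24 = 0*(1/24) = 0)
(z + M(2, P(-1)))**2 = (0 + (3 + 5))**2 = (0 + 8)**2 = 8**2 = 64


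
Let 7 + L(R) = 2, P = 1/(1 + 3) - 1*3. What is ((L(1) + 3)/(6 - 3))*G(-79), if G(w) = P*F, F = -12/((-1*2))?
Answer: 11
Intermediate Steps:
P = -11/4 (P = 1/4 - 3 = ¼ - 3 = -11/4 ≈ -2.7500)
F = 6 (F = -12/(-2) = -12*(-½) = 6)
L(R) = -5 (L(R) = -7 + 2 = -5)
G(w) = -33/2 (G(w) = -11/4*6 = -33/2)
((L(1) + 3)/(6 - 3))*G(-79) = ((-5 + 3)/(6 - 3))*(-33/2) = -2/3*(-33/2) = -2*⅓*(-33/2) = -⅔*(-33/2) = 11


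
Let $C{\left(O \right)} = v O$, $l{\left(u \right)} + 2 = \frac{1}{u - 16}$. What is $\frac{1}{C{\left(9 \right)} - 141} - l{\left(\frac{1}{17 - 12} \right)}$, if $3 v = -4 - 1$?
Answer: $\frac{25349}{12324} \approx 2.0569$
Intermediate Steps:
$l{\left(u \right)} = -2 + \frac{1}{-16 + u}$ ($l{\left(u \right)} = -2 + \frac{1}{u - 16} = -2 + \frac{1}{-16 + u}$)
$v = - \frac{5}{3}$ ($v = \frac{-4 - 1}{3} = \frac{1}{3} \left(-5\right) = - \frac{5}{3} \approx -1.6667$)
$C{\left(O \right)} = - \frac{5 O}{3}$
$\frac{1}{C{\left(9 \right)} - 141} - l{\left(\frac{1}{17 - 12} \right)} = \frac{1}{\left(- \frac{5}{3}\right) 9 - 141} - \frac{33 - \frac{2}{17 - 12}}{-16 + \frac{1}{17 - 12}} = \frac{1}{-15 - 141} - \frac{33 - \frac{2}{5}}{-16 + \frac{1}{5}} = \frac{1}{-156} - \frac{33 - \frac{2}{5}}{-16 + \frac{1}{5}} = - \frac{1}{156} - \frac{33 - \frac{2}{5}}{- \frac{79}{5}} = - \frac{1}{156} - \left(- \frac{5}{79}\right) \frac{163}{5} = - \frac{1}{156} - - \frac{163}{79} = - \frac{1}{156} + \frac{163}{79} = \frac{25349}{12324}$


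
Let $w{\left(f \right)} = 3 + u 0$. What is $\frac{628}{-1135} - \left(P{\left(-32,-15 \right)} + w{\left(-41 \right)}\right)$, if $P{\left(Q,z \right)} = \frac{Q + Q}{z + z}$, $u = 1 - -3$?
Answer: $- \frac{19363}{3405} \approx -5.6866$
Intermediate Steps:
$u = 4$ ($u = 1 + 3 = 4$)
$P{\left(Q,z \right)} = \frac{Q}{z}$ ($P{\left(Q,z \right)} = \frac{2 Q}{2 z} = 2 Q \frac{1}{2 z} = \frac{Q}{z}$)
$w{\left(f \right)} = 3$ ($w{\left(f \right)} = 3 + 4 \cdot 0 = 3 + 0 = 3$)
$\frac{628}{-1135} - \left(P{\left(-32,-15 \right)} + w{\left(-41 \right)}\right) = \frac{628}{-1135} - \left(- \frac{32}{-15} + 3\right) = 628 \left(- \frac{1}{1135}\right) - \left(\left(-32\right) \left(- \frac{1}{15}\right) + 3\right) = - \frac{628}{1135} - \left(\frac{32}{15} + 3\right) = - \frac{628}{1135} - \frac{77}{15} = - \frac{19363}{3405}$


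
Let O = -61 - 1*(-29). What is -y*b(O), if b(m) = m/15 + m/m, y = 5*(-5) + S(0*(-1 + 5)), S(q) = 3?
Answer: -374/15 ≈ -24.933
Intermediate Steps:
O = -32 (O = -61 + 29 = -32)
y = -22 (y = 5*(-5) + 3 = -25 + 3 = -22)
b(m) = 1 + m/15 (b(m) = m*(1/15) + 1 = m/15 + 1 = 1 + m/15)
-y*b(O) = -(-22)*(1 + (1/15)*(-32)) = -(-22)*(1 - 32/15) = -(-22)*(-17)/15 = -1*374/15 = -374/15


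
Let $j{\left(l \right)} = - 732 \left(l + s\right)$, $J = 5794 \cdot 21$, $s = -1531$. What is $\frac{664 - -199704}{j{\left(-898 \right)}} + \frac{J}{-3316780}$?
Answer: $\frac{8004228503}{105309423390} \approx 0.076007$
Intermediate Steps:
$J = 121674$
$j{\left(l \right)} = 1120692 - 732 l$ ($j{\left(l \right)} = - 732 \left(l - 1531\right) = - 732 \left(-1531 + l\right) = 1120692 - 732 l$)
$\frac{664 - -199704}{j{\left(-898 \right)}} + \frac{J}{-3316780} = \frac{664 - -199704}{1120692 - -657336} + \frac{121674}{-3316780} = \frac{664 + 199704}{1120692 + 657336} + 121674 \left(- \frac{1}{3316780}\right) = \frac{200368}{1778028} - \frac{60837}{1658390} = 200368 \cdot \frac{1}{1778028} - \frac{60837}{1658390} = \frac{7156}{63501} - \frac{60837}{1658390} = \frac{8004228503}{105309423390}$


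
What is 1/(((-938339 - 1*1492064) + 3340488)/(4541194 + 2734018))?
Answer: 7275212/910085 ≈ 7.9940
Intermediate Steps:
1/(((-938339 - 1*1492064) + 3340488)/(4541194 + 2734018)) = 1/(((-938339 - 1492064) + 3340488)/7275212) = 1/((-2430403 + 3340488)*(1/7275212)) = 1/(910085*(1/7275212)) = 1/(910085/7275212) = 7275212/910085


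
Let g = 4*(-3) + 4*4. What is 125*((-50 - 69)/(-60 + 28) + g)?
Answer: 30875/32 ≈ 964.84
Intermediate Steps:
g = 4 (g = -12 + 16 = 4)
125*((-50 - 69)/(-60 + 28) + g) = 125*((-50 - 69)/(-60 + 28) + 4) = 125*(-119/(-32) + 4) = 125*(-119*(-1/32) + 4) = 125*(119/32 + 4) = 125*(247/32) = 30875/32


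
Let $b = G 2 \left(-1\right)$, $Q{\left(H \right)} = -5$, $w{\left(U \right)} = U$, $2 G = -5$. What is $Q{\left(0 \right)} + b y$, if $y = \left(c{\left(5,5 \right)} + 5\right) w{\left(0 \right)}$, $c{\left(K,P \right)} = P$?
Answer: $-5$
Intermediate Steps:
$G = - \frac{5}{2}$ ($G = \frac{1}{2} \left(-5\right) = - \frac{5}{2} \approx -2.5$)
$y = 0$ ($y = \left(5 + 5\right) 0 = 10 \cdot 0 = 0$)
$b = 5$ ($b = \left(- \frac{5}{2}\right) 2 \left(-1\right) = \left(-5\right) \left(-1\right) = 5$)
$Q{\left(0 \right)} + b y = -5 + 5 \cdot 0 = -5 + 0 = -5$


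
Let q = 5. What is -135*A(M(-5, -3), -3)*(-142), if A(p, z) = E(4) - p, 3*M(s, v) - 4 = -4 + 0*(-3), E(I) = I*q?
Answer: 383400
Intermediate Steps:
E(I) = 5*I (E(I) = I*5 = 5*I)
M(s, v) = 0 (M(s, v) = 4/3 + (-4 + 0*(-3))/3 = 4/3 + (-4 + 0)/3 = 4/3 + (⅓)*(-4) = 4/3 - 4/3 = 0)
A(p, z) = 20 - p (A(p, z) = 5*4 - p = 20 - p)
-135*A(M(-5, -3), -3)*(-142) = -135*(20 - 1*0)*(-142) = -135*(20 + 0)*(-142) = -135*20*(-142) = -2700*(-142) = 383400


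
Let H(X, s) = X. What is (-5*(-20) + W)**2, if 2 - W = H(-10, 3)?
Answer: 12544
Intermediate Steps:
W = 12 (W = 2 - 1*(-10) = 2 + 10 = 12)
(-5*(-20) + W)**2 = (-5*(-20) + 12)**2 = (100 + 12)**2 = 112**2 = 12544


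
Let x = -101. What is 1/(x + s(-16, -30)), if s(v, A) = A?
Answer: -1/131 ≈ -0.0076336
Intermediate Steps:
1/(x + s(-16, -30)) = 1/(-101 - 30) = 1/(-131) = -1/131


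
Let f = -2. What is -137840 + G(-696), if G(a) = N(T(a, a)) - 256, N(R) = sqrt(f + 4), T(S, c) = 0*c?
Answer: -138096 + sqrt(2) ≈ -1.3809e+5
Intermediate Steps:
T(S, c) = 0
N(R) = sqrt(2) (N(R) = sqrt(-2 + 4) = sqrt(2))
G(a) = -256 + sqrt(2) (G(a) = sqrt(2) - 256 = -256 + sqrt(2))
-137840 + G(-696) = -137840 + (-256 + sqrt(2)) = -138096 + sqrt(2)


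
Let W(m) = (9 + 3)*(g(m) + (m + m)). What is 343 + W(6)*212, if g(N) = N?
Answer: 46135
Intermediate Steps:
W(m) = 36*m (W(m) = (9 + 3)*(m + (m + m)) = 12*(m + 2*m) = 12*(3*m) = 36*m)
343 + W(6)*212 = 343 + (36*6)*212 = 343 + 216*212 = 343 + 45792 = 46135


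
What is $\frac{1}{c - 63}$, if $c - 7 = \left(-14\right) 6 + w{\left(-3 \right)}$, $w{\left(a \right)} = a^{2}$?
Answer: $- \frac{1}{131} \approx -0.0076336$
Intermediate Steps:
$c = -68$ ($c = 7 + \left(\left(-14\right) 6 + \left(-3\right)^{2}\right) = 7 + \left(-84 + 9\right) = 7 - 75 = -68$)
$\frac{1}{c - 63} = \frac{1}{-68 - 63} = \frac{1}{-131} = - \frac{1}{131}$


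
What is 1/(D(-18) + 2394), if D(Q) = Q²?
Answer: 1/2718 ≈ 0.00036792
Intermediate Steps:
1/(D(-18) + 2394) = 1/((-18)² + 2394) = 1/(324 + 2394) = 1/2718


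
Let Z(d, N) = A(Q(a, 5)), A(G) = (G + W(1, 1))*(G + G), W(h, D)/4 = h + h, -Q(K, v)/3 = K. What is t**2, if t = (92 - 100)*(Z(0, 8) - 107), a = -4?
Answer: 8904256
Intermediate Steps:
Q(K, v) = -3*K
W(h, D) = 8*h (W(h, D) = 4*(h + h) = 4*(2*h) = 8*h)
A(G) = 2*G*(8 + G) (A(G) = (G + 8*1)*(G + G) = (G + 8)*(2*G) = (8 + G)*(2*G) = 2*G*(8 + G))
Z(d, N) = 480 (Z(d, N) = 2*(-3*(-4))*(8 - 3*(-4)) = 2*12*(8 + 12) = 2*12*20 = 480)
t = -2984 (t = (92 - 100)*(480 - 107) = -8*373 = -2984)
t**2 = (-2984)**2 = 8904256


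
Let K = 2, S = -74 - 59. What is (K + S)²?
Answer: 17161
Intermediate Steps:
S = -133
(K + S)² = (2 - 133)² = (-131)² = 17161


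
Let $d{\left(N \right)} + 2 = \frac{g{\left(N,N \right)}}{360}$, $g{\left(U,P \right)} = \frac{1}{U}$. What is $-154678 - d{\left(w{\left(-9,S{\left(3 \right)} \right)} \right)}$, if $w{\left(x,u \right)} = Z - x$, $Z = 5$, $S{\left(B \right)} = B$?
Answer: $- \frac{779567041}{5040} \approx -1.5468 \cdot 10^{5}$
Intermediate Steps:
$w{\left(x,u \right)} = 5 - x$
$d{\left(N \right)} = -2 + \frac{1}{360 N}$ ($d{\left(N \right)} = -2 + \frac{1}{N 360} = -2 + \frac{1}{N} \frac{1}{360} = -2 + \frac{1}{360 N}$)
$-154678 - d{\left(w{\left(-9,S{\left(3 \right)} \right)} \right)} = -154678 - \left(-2 + \frac{1}{360 \left(5 - -9\right)}\right) = -154678 - \left(-2 + \frac{1}{360 \left(5 + 9\right)}\right) = -154678 - \left(-2 + \frac{1}{360 \cdot 14}\right) = -154678 - \left(-2 + \frac{1}{360} \cdot \frac{1}{14}\right) = -154678 - \left(-2 + \frac{1}{5040}\right) = -154678 - - \frac{10079}{5040} = -154678 + \frac{10079}{5040} = - \frac{779567041}{5040}$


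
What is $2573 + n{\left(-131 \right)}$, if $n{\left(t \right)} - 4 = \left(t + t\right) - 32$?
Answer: $2283$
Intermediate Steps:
$n{\left(t \right)} = -28 + 2 t$ ($n{\left(t \right)} = 4 + \left(\left(t + t\right) - 32\right) = 4 + \left(2 t - 32\right) = 4 + \left(-32 + 2 t\right) = -28 + 2 t$)
$2573 + n{\left(-131 \right)} = 2573 + \left(-28 + 2 \left(-131\right)\right) = 2573 - 290 = 2283$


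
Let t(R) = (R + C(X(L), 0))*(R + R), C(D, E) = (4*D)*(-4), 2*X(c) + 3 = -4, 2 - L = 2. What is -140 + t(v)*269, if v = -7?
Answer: -184674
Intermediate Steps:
L = 0 (L = 2 - 1*2 = 2 - 2 = 0)
X(c) = -7/2 (X(c) = -3/2 + (1/2)*(-4) = -3/2 - 2 = -7/2)
C(D, E) = -16*D
t(R) = 2*R*(56 + R) (t(R) = (R - 16*(-7/2))*(R + R) = (R + 56)*(2*R) = (56 + R)*(2*R) = 2*R*(56 + R))
-140 + t(v)*269 = -140 + (2*(-7)*(56 - 7))*269 = -140 + (2*(-7)*49)*269 = -140 - 686*269 = -140 - 184534 = -184674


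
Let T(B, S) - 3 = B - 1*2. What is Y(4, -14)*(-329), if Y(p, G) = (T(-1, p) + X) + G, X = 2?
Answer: 3948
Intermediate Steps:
T(B, S) = 1 + B (T(B, S) = 3 + (B - 1*2) = 3 + (B - 2) = 3 + (-2 + B) = 1 + B)
Y(p, G) = 2 + G (Y(p, G) = ((1 - 1) + 2) + G = (0 + 2) + G = 2 + G)
Y(4, -14)*(-329) = (2 - 14)*(-329) = -12*(-329) = 3948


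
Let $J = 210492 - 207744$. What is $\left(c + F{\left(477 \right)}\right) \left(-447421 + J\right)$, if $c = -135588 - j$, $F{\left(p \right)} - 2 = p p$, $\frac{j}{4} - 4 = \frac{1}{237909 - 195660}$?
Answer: $- \frac{1727031589066187}{42249} \approx -4.0877 \cdot 10^{10}$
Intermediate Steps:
$J = 2748$ ($J = 210492 - 207744 = 2748$)
$j = \frac{675988}{42249}$ ($j = 16 + \frac{4}{237909 - 195660} = 16 + \frac{4}{42249} = \frac{675988}{42249} \approx 16.0$)
$F{\left(p \right)} = 2 + p^{2}$ ($F{\left(p \right)} = 2 + p p = 2 + p^{2}$)
$c = - \frac{5729133400}{42249}$ ($c = -135588 - \frac{675988}{42249} = - \frac{5729133400}{42249} \approx -1.356 \cdot 10^{5}$)
$\left(c + F{\left(477 \right)}\right) \left(-447421 + J\right) = \left(- \frac{5729133400}{42249} + \left(2 + 477^{2}\right)\right) \left(-447421 + 2748\right) = \left(- \frac{5729133400}{42249} + \left(2 + 227529\right)\right) \left(-444673\right) = \left(- \frac{5729133400}{42249} + 227531\right) \left(-444673\right) = \frac{3883823819}{42249} \left(-444673\right) = - \frac{1727031589066187}{42249}$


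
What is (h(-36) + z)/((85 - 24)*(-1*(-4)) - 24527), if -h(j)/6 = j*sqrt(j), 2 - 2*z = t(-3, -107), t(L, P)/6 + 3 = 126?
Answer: 368/24283 - 1296*I/24283 ≈ 0.015155 - 0.053371*I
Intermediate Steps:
t(L, P) = 738 (t(L, P) = -18 + 6*126 = -18 + 756 = 738)
z = -368 (z = 1 - 1/2*738 = 1 - 369 = -368)
h(j) = -6*j**(3/2) (h(j) = -6*j*sqrt(j) = -6*j**(3/2))
(h(-36) + z)/((85 - 24)*(-1*(-4)) - 24527) = (-(-1296)*I - 368)/((85 - 24)*(-1*(-4)) - 24527) = (-(-1296)*I - 368)/(61*4 - 24527) = (1296*I - 368)/(244 - 24527) = (-368 + 1296*I)/(-24283) = (-368 + 1296*I)*(-1/24283) = 368/24283 - 1296*I/24283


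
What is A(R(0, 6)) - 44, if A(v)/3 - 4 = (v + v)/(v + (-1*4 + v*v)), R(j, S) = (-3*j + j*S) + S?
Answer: -590/19 ≈ -31.053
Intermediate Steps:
R(j, S) = S - 3*j + S*j (R(j, S) = (-3*j + S*j) + S = S - 3*j + S*j)
A(v) = 12 + 6*v/(-4 + v + v²) (A(v) = 12 + 3*((v + v)/(v + (-1*4 + v*v))) = 12 + 3*((2*v)/(v + (-4 + v²))) = 12 + 3*((2*v)/(-4 + v + v²)) = 12 + 3*(2*v/(-4 + v + v²)) = 12 + 6*v/(-4 + v + v²))
A(R(0, 6)) - 44 = 6*(-8 + 2*(6 - 3*0 + 6*0)² + 3*(6 - 3*0 + 6*0))/(-4 + (6 - 3*0 + 6*0) + (6 - 3*0 + 6*0)²) - 44 = 6*(-8 + 2*(6 + 0 + 0)² + 3*(6 + 0 + 0))/(-4 + (6 + 0 + 0) + (6 + 0 + 0)²) - 44 = 6*(-8 + 2*6² + 3*6)/(-4 + 6 + 6²) - 44 = 6*(-8 + 2*36 + 18)/(-4 + 6 + 36) - 44 = 6*(-8 + 72 + 18)/38 - 44 = 6*(1/38)*82 - 44 = 246/19 - 44 = -590/19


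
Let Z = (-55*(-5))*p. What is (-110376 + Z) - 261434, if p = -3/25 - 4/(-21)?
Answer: -7807603/21 ≈ -3.7179e+5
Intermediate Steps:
p = 37/525 (p = -3*1/25 - 4*(-1/21) = -3/25 + 4/21 = 37/525 ≈ 0.070476)
Z = 407/21 (Z = -55*(-5)*(37/525) = 275*(37/525) = 407/21 ≈ 19.381)
(-110376 + Z) - 261434 = (-110376 + 407/21) - 261434 = -2317489/21 - 261434 = -7807603/21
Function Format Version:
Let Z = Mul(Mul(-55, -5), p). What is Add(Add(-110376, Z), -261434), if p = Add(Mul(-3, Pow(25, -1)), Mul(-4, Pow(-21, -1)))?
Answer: Rational(-7807603, 21) ≈ -3.7179e+5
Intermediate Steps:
p = Rational(37, 525) (p = Add(Mul(-3, Rational(1, 25)), Mul(-4, Rational(-1, 21))) = Add(Rational(-3, 25), Rational(4, 21)) = Rational(37, 525) ≈ 0.070476)
Z = Rational(407, 21) (Z = Mul(Mul(-55, -5), Rational(37, 525)) = Mul(275, Rational(37, 525)) = Rational(407, 21) ≈ 19.381)
Add(Add(-110376, Z), -261434) = Add(Add(-110376, Rational(407, 21)), -261434) = Add(Rational(-2317489, 21), -261434) = Rational(-7807603, 21)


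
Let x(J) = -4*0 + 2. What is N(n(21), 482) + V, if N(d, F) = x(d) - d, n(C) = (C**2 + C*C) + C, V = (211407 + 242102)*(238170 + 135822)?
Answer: 169608737027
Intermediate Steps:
V = 169608737928 (V = 453509*373992 = 169608737928)
x(J) = 2 (x(J) = 0 + 2 = 2)
n(C) = C + 2*C**2 (n(C) = (C**2 + C**2) + C = 2*C**2 + C = C + 2*C**2)
N(d, F) = 2 - d
N(n(21), 482) + V = (2 - 21*(1 + 2*21)) + 169608737928 = (2 - 21*(1 + 42)) + 169608737928 = (2 - 21*43) + 169608737928 = (2 - 1*903) + 169608737928 = (2 - 903) + 169608737928 = -901 + 169608737928 = 169608737027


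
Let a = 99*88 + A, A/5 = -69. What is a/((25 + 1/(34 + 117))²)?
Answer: 190775967/14258176 ≈ 13.380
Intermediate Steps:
A = -345 (A = 5*(-69) = -345)
a = 8367 (a = 99*88 - 345 = 8712 - 345 = 8367)
a/((25 + 1/(34 + 117))²) = 8367/((25 + 1/(34 + 117))²) = 8367/((25 + 1/151)²) = 8367/((3776/151)²) = 8367/(14258176/22801) = 8367*(22801/14258176) = 190775967/14258176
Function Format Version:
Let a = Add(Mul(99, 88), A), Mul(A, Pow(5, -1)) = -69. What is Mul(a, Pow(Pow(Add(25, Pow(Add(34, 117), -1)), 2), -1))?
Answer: Rational(190775967, 14258176) ≈ 13.380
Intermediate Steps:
A = -345 (A = Mul(5, -69) = -345)
a = 8367 (a = Add(Mul(99, 88), -345) = Add(8712, -345) = 8367)
Mul(a, Pow(Pow(Add(25, Pow(Add(34, 117), -1)), 2), -1)) = Mul(8367, Pow(Pow(Add(25, Pow(Add(34, 117), -1)), 2), -1)) = Mul(8367, Pow(Pow(Add(25, Pow(151, -1)), 2), -1)) = Mul(8367, Pow(Pow(Add(25, Rational(1, 151)), 2), -1)) = Mul(8367, Pow(Pow(Rational(3776, 151), 2), -1)) = Mul(8367, Pow(Rational(14258176, 22801), -1)) = Mul(8367, Rational(22801, 14258176)) = Rational(190775967, 14258176)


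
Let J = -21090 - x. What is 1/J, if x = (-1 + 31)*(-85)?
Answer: -1/18540 ≈ -5.3937e-5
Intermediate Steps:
x = -2550 (x = 30*(-85) = -2550)
J = -18540 (J = -21090 - 1*(-2550) = -21090 + 2550 = -18540)
1/J = 1/(-18540) = -1/18540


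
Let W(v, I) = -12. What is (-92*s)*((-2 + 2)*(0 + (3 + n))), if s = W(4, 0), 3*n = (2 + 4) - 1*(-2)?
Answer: 0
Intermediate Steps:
n = 8/3 (n = ((2 + 4) - 1*(-2))/3 = (6 + 2)/3 = (⅓)*8 = 8/3 ≈ 2.6667)
s = -12
(-92*s)*((-2 + 2)*(0 + (3 + n))) = (-92*(-12))*((-2 + 2)*(0 + (3 + 8/3))) = 1104*(0*(0 + 17/3)) = 1104*(0*(17/3)) = 1104*0 = 0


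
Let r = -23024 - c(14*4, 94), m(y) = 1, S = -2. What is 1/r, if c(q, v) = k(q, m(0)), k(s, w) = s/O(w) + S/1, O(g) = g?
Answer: -1/23078 ≈ -4.3331e-5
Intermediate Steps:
k(s, w) = -2 + s/w (k(s, w) = s/w - 2/1 = s/w - 2*1 = s/w - 2 = -2 + s/w)
c(q, v) = -2 + q (c(q, v) = -2 + q/1 = -2 + q*1 = -2 + q)
r = -23078 (r = -23024 - (-2 + 14*4) = -23024 - (-2 + 56) = -23024 - 1*54 = -23024 - 54 = -23078)
1/r = 1/(-23078) = -1/23078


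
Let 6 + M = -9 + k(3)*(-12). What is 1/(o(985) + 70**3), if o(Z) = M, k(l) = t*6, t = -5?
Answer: 1/343345 ≈ 2.9125e-6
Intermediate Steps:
k(l) = -30 (k(l) = -5*6 = -30)
M = 345 (M = -6 + (-9 - 30*(-12)) = -6 + (-9 + 360) = -6 + 351 = 345)
o(Z) = 345
1/(o(985) + 70**3) = 1/(345 + 70**3) = 1/(345 + 343000) = 1/343345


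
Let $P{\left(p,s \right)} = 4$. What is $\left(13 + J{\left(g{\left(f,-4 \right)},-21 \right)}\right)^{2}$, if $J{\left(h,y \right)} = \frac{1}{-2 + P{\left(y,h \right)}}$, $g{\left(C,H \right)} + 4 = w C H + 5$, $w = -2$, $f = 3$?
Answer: $\frac{729}{4} \approx 182.25$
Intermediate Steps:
$g{\left(C,H \right)} = 1 - 2 C H$ ($g{\left(C,H \right)} = -4 + \left(- 2 C H + 5\right) = -4 - \left(-5 + 2 C H\right) = 1 - 2 C H$)
$J{\left(h,y \right)} = \frac{1}{2}$ ($J{\left(h,y \right)} = \frac{1}{-2 + 4} = \frac{1}{2}$)
$\left(13 + J{\left(g{\left(f,-4 \right)},-21 \right)}\right)^{2} = \left(13 + \frac{1}{2}\right)^{2} = \left(\frac{27}{2}\right)^{2} = \frac{729}{4}$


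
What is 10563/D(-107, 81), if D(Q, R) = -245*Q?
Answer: 1509/3745 ≈ 0.40294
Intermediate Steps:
10563/D(-107, 81) = 10563/((-245*(-107))) = 10563/26215 = 10563*(1/26215) = 1509/3745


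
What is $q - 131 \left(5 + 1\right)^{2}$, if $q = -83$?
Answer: $-4799$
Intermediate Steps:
$q - 131 \left(5 + 1\right)^{2} = -83 - 131 \left(5 + 1\right)^{2} = -83 - 131 \cdot 6^{2} = -83 - 4716 = -4799$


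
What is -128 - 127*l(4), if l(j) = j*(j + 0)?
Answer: -2160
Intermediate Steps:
l(j) = j**2 (l(j) = j*j = j**2)
-128 - 127*l(4) = -128 - 127*4**2 = -128 - 127*16 = -128 - 2032 = -2160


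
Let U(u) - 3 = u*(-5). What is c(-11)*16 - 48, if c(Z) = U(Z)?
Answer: 880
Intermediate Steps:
U(u) = 3 - 5*u (U(u) = 3 + u*(-5) = 3 - 5*u)
c(Z) = 3 - 5*Z
c(-11)*16 - 48 = (3 - 5*(-11))*16 - 48 = (3 + 55)*16 - 48 = 58*16 - 48 = 928 - 48 = 880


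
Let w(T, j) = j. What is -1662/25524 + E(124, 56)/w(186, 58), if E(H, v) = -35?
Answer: -41239/61683 ≈ -0.66856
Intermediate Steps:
-1662/25524 + E(124, 56)/w(186, 58) = -1662/25524 - 35/58 = -1662*1/25524 - 35*1/58 = -277/4254 - 35/58 = -41239/61683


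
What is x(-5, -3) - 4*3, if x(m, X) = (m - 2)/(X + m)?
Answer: -89/8 ≈ -11.125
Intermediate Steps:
x(m, X) = (-2 + m)/(X + m)
x(-5, -3) - 4*3 = (-2 - 5)/(-3 - 5) - 4*3 = -7/(-8) - 12 = -1/8*(-7) - 12 = 7/8 - 12 = -89/8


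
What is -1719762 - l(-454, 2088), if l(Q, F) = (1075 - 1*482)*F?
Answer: -2957946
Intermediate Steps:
l(Q, F) = 593*F (l(Q, F) = (1075 - 482)*F = 593*F)
-1719762 - l(-454, 2088) = -1719762 - 593*2088 = -1719762 - 1*1238184 = -1719762 - 1238184 = -2957946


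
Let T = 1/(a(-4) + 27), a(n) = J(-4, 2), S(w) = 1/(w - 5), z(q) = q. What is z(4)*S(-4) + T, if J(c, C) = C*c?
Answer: -67/171 ≈ -0.39181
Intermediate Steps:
S(w) = 1/(-5 + w)
a(n) = -8 (a(n) = 2*(-4) = -8)
T = 1/19 (T = 1/(-8 + 27) = 1/19 ≈ 0.052632)
z(4)*S(-4) + T = 4/(-5 - 4) + 1/19 = 4/(-9) + 1/19 = 4*(-⅑) + 1/19 = -4/9 + 1/19 = -67/171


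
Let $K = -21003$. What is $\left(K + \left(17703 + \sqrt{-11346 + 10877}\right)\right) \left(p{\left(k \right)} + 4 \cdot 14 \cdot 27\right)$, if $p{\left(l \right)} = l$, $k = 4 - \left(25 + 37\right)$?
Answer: $-4798200 + 1454 i \sqrt{469} \approx -4.7982 \cdot 10^{6} + 31488.0 i$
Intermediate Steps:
$k = -58$ ($k = 4 - 62 = -58$)
$\left(K + \left(17703 + \sqrt{-11346 + 10877}\right)\right) \left(p{\left(k \right)} + 4 \cdot 14 \cdot 27\right) = \left(-21003 + \left(17703 + \sqrt{-11346 + 10877}\right)\right) \left(-58 + 4 \cdot 14 \cdot 27\right) = \left(-21003 + \left(17703 + \sqrt{-469}\right)\right) \left(-58 + 56 \cdot 27\right) = \left(-21003 + \left(17703 + i \sqrt{469}\right)\right) \left(-58 + 1512\right) = \left(-3300 + i \sqrt{469}\right) 1454 = -4798200 + 1454 i \sqrt{469}$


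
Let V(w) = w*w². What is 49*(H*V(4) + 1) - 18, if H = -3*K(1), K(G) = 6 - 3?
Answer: -28193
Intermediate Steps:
K(G) = 3
V(w) = w³
H = -9 (H = -3*3 = -9)
49*(H*V(4) + 1) - 18 = 49*(-9*4³ + 1) - 18 = 49*(-9*64 + 1) - 18 = 49*(-576 + 1) - 18 = 49*(-575) - 18 = -28175 - 18 = -28193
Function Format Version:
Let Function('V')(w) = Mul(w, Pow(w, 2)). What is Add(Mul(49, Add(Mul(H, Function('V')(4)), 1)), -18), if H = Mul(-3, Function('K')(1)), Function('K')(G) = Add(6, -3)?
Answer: -28193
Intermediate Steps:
Function('K')(G) = 3
Function('V')(w) = Pow(w, 3)
H = -9 (H = Mul(-3, 3) = -9)
Add(Mul(49, Add(Mul(H, Function('V')(4)), 1)), -18) = Add(Mul(49, Add(Mul(-9, Pow(4, 3)), 1)), -18) = Add(Mul(49, Add(Mul(-9, 64), 1)), -18) = Add(Mul(49, Add(-576, 1)), -18) = Add(Mul(49, -575), -18) = Add(-28175, -18) = -28193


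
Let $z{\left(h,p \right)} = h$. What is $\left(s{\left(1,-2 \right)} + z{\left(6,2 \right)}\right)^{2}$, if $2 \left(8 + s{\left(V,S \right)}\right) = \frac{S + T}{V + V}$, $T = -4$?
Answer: $\frac{49}{4} \approx 12.25$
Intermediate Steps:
$s{\left(V,S \right)} = -8 + \frac{-4 + S}{4 V}$ ($s{\left(V,S \right)} = -8 + \frac{\left(S - 4\right) \frac{1}{V + V}}{2} = -8 + \frac{\left(-4 + S\right) \frac{1}{2 V}}{2} = -8 + \frac{\frac{1}{2} \frac{1}{V} \left(-4 + S\right)}{2} = -8 + \frac{-4 + S}{4 V}$)
$\left(s{\left(1,-2 \right)} + z{\left(6,2 \right)}\right)^{2} = \left(\frac{-4 - 2 - 32}{4 \cdot 1} + 6\right)^{2} = \left(\frac{1}{4} \cdot 1 \left(-4 - 2 - 32\right) + 6\right)^{2} = \left(\frac{1}{4} \cdot 1 \left(-38\right) + 6\right)^{2} = \left(- \frac{19}{2} + 6\right)^{2} = \left(- \frac{7}{2}\right)^{2} = \frac{49}{4}$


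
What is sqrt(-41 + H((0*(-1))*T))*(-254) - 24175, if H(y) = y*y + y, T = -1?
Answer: -24175 - 254*I*sqrt(41) ≈ -24175.0 - 1626.4*I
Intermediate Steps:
H(y) = y + y**2 (H(y) = y**2 + y = y + y**2)
sqrt(-41 + H((0*(-1))*T))*(-254) - 24175 = sqrt(-41 + ((0*(-1))*(-1))*(1 + (0*(-1))*(-1)))*(-254) - 24175 = sqrt(-41 + (0*(-1))*(1 + 0*(-1)))*(-254) - 24175 = sqrt(-41 + 0*(1 + 0))*(-254) - 24175 = sqrt(-41 + 0*1)*(-254) - 24175 = sqrt(-41 + 0)*(-254) - 24175 = sqrt(-41)*(-254) - 24175 = (I*sqrt(41))*(-254) - 24175 = -254*I*sqrt(41) - 24175 = -24175 - 254*I*sqrt(41)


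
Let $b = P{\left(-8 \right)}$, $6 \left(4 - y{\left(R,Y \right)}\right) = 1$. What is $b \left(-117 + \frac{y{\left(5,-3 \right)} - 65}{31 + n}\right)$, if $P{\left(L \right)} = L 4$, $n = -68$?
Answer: $\frac{409712}{111} \approx 3691.1$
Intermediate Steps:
$y{\left(R,Y \right)} = \frac{23}{6}$ ($y{\left(R,Y \right)} = 4 - \frac{1}{6} = \frac{23}{6}$)
$P{\left(L \right)} = 4 L$
$b = -32$ ($b = 4 \left(-8\right) = -32$)
$b \left(-117 + \frac{y{\left(5,-3 \right)} - 65}{31 + n}\right) = - 32 \left(-117 + \frac{\frac{23}{6} - 65}{31 - 68}\right) = - 32 \left(-117 - \frac{367}{6 \left(-37\right)}\right) = - 32 \left(-117 - - \frac{367}{222}\right) = - 32 \left(-117 + \frac{367}{222}\right) = \left(-32\right) \left(- \frac{25607}{222}\right) = \frac{409712}{111}$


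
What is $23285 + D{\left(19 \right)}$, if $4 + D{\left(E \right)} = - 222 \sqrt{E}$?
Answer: $23281 - 222 \sqrt{19} \approx 22313.0$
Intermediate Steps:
$D{\left(E \right)} = -4 - 222 \sqrt{E}$
$23285 + D{\left(19 \right)} = 23285 - \left(4 + 222 \sqrt{19}\right) = 23281 - 222 \sqrt{19}$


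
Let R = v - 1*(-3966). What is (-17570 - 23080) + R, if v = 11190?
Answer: -25494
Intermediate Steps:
R = 15156 (R = 11190 - 1*(-3966) = 11190 + 3966 = 15156)
(-17570 - 23080) + R = (-17570 - 23080) + 15156 = -40650 + 15156 = -25494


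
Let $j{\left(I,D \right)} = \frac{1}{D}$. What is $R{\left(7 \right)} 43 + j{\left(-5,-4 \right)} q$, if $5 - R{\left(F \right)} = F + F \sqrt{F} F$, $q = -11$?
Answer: $- \frac{333}{4} - 2107 \sqrt{7} \approx -5657.9$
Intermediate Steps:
$R{\left(F \right)} = 5 - F - F^{\frac{5}{2}}$ ($R{\left(F \right)} = 5 - \left(F + F \sqrt{F} F\right) = 5 - \left(F + F^{\frac{3}{2}} F\right) = 5 - \left(F + F^{\frac{5}{2}}\right) = 5 - F - F^{\frac{5}{2}}$)
$R{\left(7 \right)} 43 + j{\left(-5,-4 \right)} q = \left(5 - 7 - 7^{\frac{5}{2}}\right) 43 + \frac{1}{-4} \left(-11\right) = \left(5 - 7 - 49 \sqrt{7}\right) 43 - - \frac{11}{4} = \left(5 - 7 - 49 \sqrt{7}\right) 43 + \frac{11}{4} = \left(-2 - 49 \sqrt{7}\right) 43 + \frac{11}{4} = \left(-86 - 2107 \sqrt{7}\right) + \frac{11}{4} = - \frac{333}{4} - 2107 \sqrt{7}$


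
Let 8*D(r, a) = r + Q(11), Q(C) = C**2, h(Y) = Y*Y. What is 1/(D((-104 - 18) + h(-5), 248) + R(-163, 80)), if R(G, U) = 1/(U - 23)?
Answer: 57/172 ≈ 0.33140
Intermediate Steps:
h(Y) = Y**2
R(G, U) = 1/(-23 + U)
D(r, a) = 121/8 + r/8 (D(r, a) = (r + 11**2)/8 = (r + 121)/8 = (121 + r)/8 = 121/8 + r/8)
1/(D((-104 - 18) + h(-5), 248) + R(-163, 80)) = 1/((121/8 + ((-104 - 18) + (-5)**2)/8) + 1/(-23 + 80)) = 1/((121/8 + (-122 + 25)/8) + 1/57) = 1/((121/8 + (1/8)*(-97)) + 1/57) = 1/((121/8 - 97/8) + 1/57) = 1/(3 + 1/57) = 1/(172/57) = 57/172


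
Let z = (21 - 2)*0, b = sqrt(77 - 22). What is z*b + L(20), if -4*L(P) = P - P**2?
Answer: 95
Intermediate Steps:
L(P) = -P/4 + P**2/4 (L(P) = -(P - P**2)/4 = -P/4 + P**2/4)
b = sqrt(55) ≈ 7.4162
z = 0 (z = 19*0 = 0)
z*b + L(20) = 0*sqrt(55) + (1/4)*20*(-1 + 20) = 0 + (1/4)*20*19 = 0 + 95 = 95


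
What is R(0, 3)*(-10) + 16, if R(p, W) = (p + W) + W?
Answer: -44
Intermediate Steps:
R(p, W) = p + 2*W (R(p, W) = (W + p) + W = p + 2*W)
R(0, 3)*(-10) + 16 = (0 + 2*3)*(-10) + 16 = (0 + 6)*(-10) + 16 = 6*(-10) + 16 = -60 + 16 = -44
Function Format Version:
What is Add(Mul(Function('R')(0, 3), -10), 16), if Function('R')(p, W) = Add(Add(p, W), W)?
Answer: -44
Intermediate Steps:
Function('R')(p, W) = Add(p, Mul(2, W)) (Function('R')(p, W) = Add(Add(W, p), W) = Add(p, Mul(2, W)))
Add(Mul(Function('R')(0, 3), -10), 16) = Add(Mul(Add(0, Mul(2, 3)), -10), 16) = Add(Mul(Add(0, 6), -10), 16) = Add(Mul(6, -10), 16) = Add(-60, 16) = -44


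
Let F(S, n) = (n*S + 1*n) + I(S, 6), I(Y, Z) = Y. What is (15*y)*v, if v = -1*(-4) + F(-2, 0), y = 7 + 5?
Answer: 360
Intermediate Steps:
y = 12
F(S, n) = S + n + S*n (F(S, n) = (n*S + 1*n) + S = (S*n + n) + S = (n + S*n) + S = S + n + S*n)
v = 2 (v = -1*(-4) + (-2 + 0 - 2*0) = 4 + (-2 + 0 + 0) = 4 - 2 = 2)
(15*y)*v = (15*12)*2 = 180*2 = 360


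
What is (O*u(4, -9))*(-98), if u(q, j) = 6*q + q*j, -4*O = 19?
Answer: -5586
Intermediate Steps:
O = -19/4 (O = -¼*19 = -19/4 ≈ -4.7500)
u(q, j) = 6*q + j*q
(O*u(4, -9))*(-98) = -19*(6 - 9)*(-98) = -19*(-3)*(-98) = -19/4*(-12)*(-98) = 57*(-98) = -5586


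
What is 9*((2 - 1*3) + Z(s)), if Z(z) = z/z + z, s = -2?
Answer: -18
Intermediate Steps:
Z(z) = 1 + z
9*((2 - 1*3) + Z(s)) = 9*((2 - 1*3) + (1 - 2)) = 9*((2 - 3) - 1) = 9*(-1 - 1) = 9*(-2) = -18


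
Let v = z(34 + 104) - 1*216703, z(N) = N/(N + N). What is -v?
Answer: 433405/2 ≈ 2.1670e+5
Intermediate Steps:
z(N) = ½ (z(N) = N/((2*N)) = N*(1/(2*N)) = ½)
v = -433405/2 (v = ½ - 1*216703 = ½ - 216703 = -433405/2 ≈ -2.1670e+5)
-v = -1*(-433405/2) = 433405/2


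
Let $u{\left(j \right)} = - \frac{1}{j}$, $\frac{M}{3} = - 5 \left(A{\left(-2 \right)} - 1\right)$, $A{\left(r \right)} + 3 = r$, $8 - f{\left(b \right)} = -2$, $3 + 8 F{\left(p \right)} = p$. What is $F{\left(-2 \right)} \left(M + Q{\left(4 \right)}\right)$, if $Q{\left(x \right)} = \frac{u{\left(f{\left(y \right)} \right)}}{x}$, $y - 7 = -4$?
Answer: $- \frac{3599}{64} \approx -56.234$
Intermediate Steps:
$y = 3$ ($y = 7 - 4 = 3$)
$F{\left(p \right)} = - \frac{3}{8} + \frac{p}{8}$
$f{\left(b \right)} = 10$ ($f{\left(b \right)} = 8 - -2 = 8 + 2 = 10$)
$A{\left(r \right)} = -3 + r$
$M = 90$ ($M = 3 \left(- 5 \left(\left(-3 - 2\right) - 1\right)\right) = 3 \left(- 5 \left(-5 - 1\right)\right) = 3 \left(\left(-5\right) \left(-6\right)\right) = 3 \cdot 30 = 90$)
$Q{\left(x \right)} = - \frac{1}{10 x}$ ($Q{\left(x \right)} = \frac{\left(-1\right) \frac{1}{10}}{x} = - \frac{1}{10 x}$)
$F{\left(-2 \right)} \left(M + Q{\left(4 \right)}\right) = \left(- \frac{3}{8} + \frac{1}{8} \left(-2\right)\right) \left(90 - \frac{1}{10 \cdot 4}\right) = \left(- \frac{3}{8} - \frac{1}{4}\right) \left(90 - \frac{1}{40}\right) = - \frac{5 \left(90 - \frac{1}{40}\right)}{8} = \left(- \frac{5}{8}\right) \frac{3599}{40} = - \frac{3599}{64}$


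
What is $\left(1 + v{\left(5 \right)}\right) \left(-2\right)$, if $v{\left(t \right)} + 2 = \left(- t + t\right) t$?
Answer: $2$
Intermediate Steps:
$v{\left(t \right)} = -2$ ($v{\left(t \right)} = -2 + \left(- t + t\right) t = -2 + 0 t = -2 + 0 = -2$)
$\left(1 + v{\left(5 \right)}\right) \left(-2\right) = \left(1 - 2\right) \left(-2\right) = \left(-1\right) \left(-2\right) = 2$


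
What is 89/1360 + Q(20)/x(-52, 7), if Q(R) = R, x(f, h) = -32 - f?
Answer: 1449/1360 ≈ 1.0654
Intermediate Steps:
89/1360 + Q(20)/x(-52, 7) = 89/1360 + 20/(-32 - 1*(-52)) = 89*(1/1360) + 20/(-32 + 52) = 89/1360 + 20/20 = 89/1360 + 20*(1/20) = 89/1360 + 1 = 1449/1360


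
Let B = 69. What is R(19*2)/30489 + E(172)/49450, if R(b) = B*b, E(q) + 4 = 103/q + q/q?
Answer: 7429522281/86440380200 ≈ 0.085950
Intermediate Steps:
E(q) = -3 + 103/q (E(q) = -4 + (103/q + q/q) = -4 + (103/q + 1) = -4 + (1 + 103/q) = -3 + 103/q)
R(b) = 69*b
R(19*2)/30489 + E(172)/49450 = (69*(19*2))/30489 + (-3 + 103/172)/49450 = (69*38)*(1/30489) + (-3 + 103*(1/172))*(1/49450) = 2622*(1/30489) + (-3 + 103/172)*(1/49450) = 874/10163 - 413/172*1/49450 = 874/10163 - 413/8505400 = 7429522281/86440380200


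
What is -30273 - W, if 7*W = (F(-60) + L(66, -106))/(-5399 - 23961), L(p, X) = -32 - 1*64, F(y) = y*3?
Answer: -1555426809/51380 ≈ -30273.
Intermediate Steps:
F(y) = 3*y
L(p, X) = -96 (L(p, X) = -32 - 64 = -96)
W = 69/51380 (W = ((3*(-60) - 96)/(-5399 - 23961))/7 = ((-180 - 96)/(-29360))/7 = (-276*(-1/29360))/7 = (⅐)*(69/7340) = 69/51380 ≈ 0.0013429)
-30273 - W = -30273 - 1*69/51380 = -30273 - 69/51380 = -1555426809/51380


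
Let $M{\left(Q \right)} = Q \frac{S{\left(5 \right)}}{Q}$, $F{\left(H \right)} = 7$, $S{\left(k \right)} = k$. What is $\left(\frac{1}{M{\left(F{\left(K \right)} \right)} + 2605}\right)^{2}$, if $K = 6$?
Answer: $\frac{1}{6812100} \approx 1.468 \cdot 10^{-7}$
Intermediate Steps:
$M{\left(Q \right)} = 5$ ($M{\left(Q \right)} = Q \frac{5}{Q} = 5$)
$\left(\frac{1}{M{\left(F{\left(K \right)} \right)} + 2605}\right)^{2} = \left(\frac{1}{5 + 2605}\right)^{2} = \left(\frac{1}{2610}\right)^{2} = \frac{1}{6812100}$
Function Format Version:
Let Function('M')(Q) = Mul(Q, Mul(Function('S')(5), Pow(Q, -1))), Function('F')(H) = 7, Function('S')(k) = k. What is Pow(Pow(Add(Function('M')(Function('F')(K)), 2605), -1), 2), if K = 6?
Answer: Rational(1, 6812100) ≈ 1.4680e-7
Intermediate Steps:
Function('M')(Q) = 5 (Function('M')(Q) = Mul(Q, Mul(5, Pow(Q, -1))) = 5)
Pow(Pow(Add(Function('M')(Function('F')(K)), 2605), -1), 2) = Pow(Pow(Add(5, 2605), -1), 2) = Pow(Pow(2610, -1), 2) = Pow(Rational(1, 2610), 2) = Rational(1, 6812100)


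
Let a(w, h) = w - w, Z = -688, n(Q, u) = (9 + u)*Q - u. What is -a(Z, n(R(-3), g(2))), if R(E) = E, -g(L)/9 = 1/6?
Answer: 0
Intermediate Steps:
g(L) = -3/2 (g(L) = -9/6 = -9*⅙ = -3/2)
n(Q, u) = -u + Q*(9 + u) (n(Q, u) = Q*(9 + u) - u = -u + Q*(9 + u))
a(w, h) = 0
-a(Z, n(R(-3), g(2))) = -1*0 = 0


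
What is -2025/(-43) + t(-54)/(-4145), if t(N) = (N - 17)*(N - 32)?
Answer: 8131067/178235 ≈ 45.620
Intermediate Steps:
t(N) = (-32 + N)*(-17 + N) (t(N) = (-17 + N)*(-32 + N) = (-32 + N)*(-17 + N))
-2025/(-43) + t(-54)/(-4145) = -2025/(-43) + (544 + (-54)² - 49*(-54))/(-4145) = -2025*(-1/43) + (544 + 2916 + 2646)*(-1/4145) = 2025/43 + 6106*(-1/4145) = 2025/43 - 6106/4145 = 8131067/178235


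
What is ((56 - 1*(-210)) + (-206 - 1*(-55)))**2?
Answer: 13225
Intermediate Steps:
((56 - 1*(-210)) + (-206 - 1*(-55)))**2 = ((56 + 210) + (-206 + 55))**2 = (266 - 151)**2 = 115**2 = 13225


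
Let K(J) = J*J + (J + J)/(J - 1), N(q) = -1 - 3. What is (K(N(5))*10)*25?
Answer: 4400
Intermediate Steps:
N(q) = -4
K(J) = J**2 + 2*J/(-1 + J) (K(J) = J**2 + (2*J)/(-1 + J) = J**2 + 2*J/(-1 + J))
(K(N(5))*10)*25 = (-4*(2 + (-4)**2 - 1*(-4))/(-1 - 4)*10)*25 = (-4*(2 + 16 + 4)/(-5)*10)*25 = (-4*(-1/5)*22*10)*25 = ((88/5)*10)*25 = 176*25 = 4400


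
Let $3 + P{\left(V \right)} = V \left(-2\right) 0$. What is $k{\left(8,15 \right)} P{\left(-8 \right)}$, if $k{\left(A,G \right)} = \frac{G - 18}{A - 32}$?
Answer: $- \frac{3}{8} \approx -0.375$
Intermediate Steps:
$P{\left(V \right)} = -3$ ($P{\left(V \right)} = -3 + V \left(-2\right) 0 = -3 + - 2 V 0 = -3 + 0 = -3$)
$k{\left(A,G \right)} = \frac{-18 + G}{-32 + A}$ ($k{\left(A,G \right)} = \frac{-18 + G}{A - 32} = \frac{-18 + G}{-32 + A}$)
$k{\left(8,15 \right)} P{\left(-8 \right)} = \frac{-18 + 15}{-32 + 8} \left(-3\right) = \frac{1}{-24} \left(-3\right) \left(-3\right) = \left(- \frac{1}{24}\right) \left(-3\right) \left(-3\right) = \frac{1}{8} \left(-3\right) = - \frac{3}{8}$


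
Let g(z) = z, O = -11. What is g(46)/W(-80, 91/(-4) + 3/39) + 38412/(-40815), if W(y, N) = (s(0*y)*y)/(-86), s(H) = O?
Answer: -216963/39908 ≈ -5.4366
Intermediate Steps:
s(H) = -11
W(y, N) = 11*y/86 (W(y, N) = -11*y/(-86) = -11*y*(-1/86) = 11*y/86)
g(46)/W(-80, 91/(-4) + 3/39) + 38412/(-40815) = 46/(((11/86)*(-80))) + 38412/(-40815) = 46/(-440/43) + 38412*(-1/40815) = 46*(-43/440) - 4268/4535 = -989/220 - 4268/4535 = -216963/39908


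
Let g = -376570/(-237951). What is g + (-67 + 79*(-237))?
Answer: -4470722720/237951 ≈ -18788.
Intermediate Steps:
g = 376570/237951 (g = -376570*(-1/237951) = 376570/237951 ≈ 1.5826)
g + (-67 + 79*(-237)) = 376570/237951 + (-67 + 79*(-237)) = 376570/237951 + (-67 - 18723) = 376570/237951 - 18790 = -4470722720/237951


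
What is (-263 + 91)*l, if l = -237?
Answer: 40764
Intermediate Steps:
(-263 + 91)*l = (-263 + 91)*(-237) = -172*(-237) = 40764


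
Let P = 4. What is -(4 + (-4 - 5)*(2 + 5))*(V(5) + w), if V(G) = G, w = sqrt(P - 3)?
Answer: 354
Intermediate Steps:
w = 1 (w = sqrt(4 - 3) = sqrt(1) = 1)
-(4 + (-4 - 5)*(2 + 5))*(V(5) + w) = -(4 + (-4 - 5)*(2 + 5))*(5 + 1) = -(4 - 9*7)*6 = -(4 - 63)*6 = -(-59)*6 = -1*(-354) = 354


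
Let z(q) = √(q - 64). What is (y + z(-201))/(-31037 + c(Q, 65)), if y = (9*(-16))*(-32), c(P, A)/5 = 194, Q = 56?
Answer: -4608/30067 - I*√265/30067 ≈ -0.15326 - 0.00054142*I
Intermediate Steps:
c(P, A) = 970 (c(P, A) = 5*194 = 970)
y = 4608 (y = -144*(-32) = 4608)
z(q) = √(-64 + q)
(y + z(-201))/(-31037 + c(Q, 65)) = (4608 + √(-64 - 201))/(-31037 + 970) = (4608 + √(-265))/(-30067) = (4608 + I*√265)*(-1/30067) = -4608/30067 - I*√265/30067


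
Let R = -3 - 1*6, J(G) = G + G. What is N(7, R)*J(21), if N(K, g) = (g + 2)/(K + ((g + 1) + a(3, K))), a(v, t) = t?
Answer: -49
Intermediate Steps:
J(G) = 2*G
R = -9 (R = -3 - 6 = -9)
N(K, g) = (2 + g)/(1 + g + 2*K) (N(K, g) = (g + 2)/(K + ((g + 1) + K)) = (2 + g)/(K + ((1 + g) + K)) = (2 + g)/(K + (1 + K + g)) = (2 + g)/(1 + g + 2*K))
N(7, R)*J(21) = ((2 - 9)/(1 - 9 + 2*7))*(2*21) = (-7/(1 - 9 + 14))*42 = (-7/6)*42 = ((⅙)*(-7))*42 = -7/6*42 = -49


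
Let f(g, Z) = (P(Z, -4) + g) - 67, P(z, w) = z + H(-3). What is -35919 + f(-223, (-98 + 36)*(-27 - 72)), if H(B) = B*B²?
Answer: -30098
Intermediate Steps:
H(B) = B³
P(z, w) = -27 + z (P(z, w) = z + (-3)³ = z - 27 = -27 + z)
f(g, Z) = -94 + Z + g (f(g, Z) = ((-27 + Z) + g) - 67 = (-27 + Z + g) - 67 = -94 + Z + g)
-35919 + f(-223, (-98 + 36)*(-27 - 72)) = -35919 + (-94 + (-98 + 36)*(-27 - 72) - 223) = -35919 + (-94 - 62*(-99) - 223) = -35919 + (-94 + 6138 - 223) = -35919 + 5821 = -30098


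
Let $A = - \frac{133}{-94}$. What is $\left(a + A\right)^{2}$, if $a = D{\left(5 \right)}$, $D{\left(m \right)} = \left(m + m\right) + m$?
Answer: $\frac{2380849}{8836} \approx 269.45$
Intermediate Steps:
$D{\left(m \right)} = 3 m$ ($D{\left(m \right)} = 2 m + m = 3 m$)
$a = 15$ ($a = 3 \cdot 5 = 15$)
$A = \frac{133}{94}$ ($A = \left(-133\right) \left(- \frac{1}{94}\right) = \frac{133}{94} \approx 1.4149$)
$\left(a + A\right)^{2} = \left(15 + \frac{133}{94}\right)^{2} = \left(\frac{1543}{94}\right)^{2} = \frac{2380849}{8836}$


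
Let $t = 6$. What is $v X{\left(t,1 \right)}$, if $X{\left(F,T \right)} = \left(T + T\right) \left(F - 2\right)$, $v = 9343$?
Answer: $74744$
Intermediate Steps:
$X{\left(F,T \right)} = 2 T \left(-2 + F\right)$
$v X{\left(t,1 \right)} = 9343 \cdot 2 \cdot 1 \left(-2 + 6\right) = 9343 \cdot 2 \cdot 1 \cdot 4 = 9343 \cdot 8 = 74744$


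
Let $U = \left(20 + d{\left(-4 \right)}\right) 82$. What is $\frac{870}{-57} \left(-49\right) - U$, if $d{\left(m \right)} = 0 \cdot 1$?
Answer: $- \frac{16950}{19} \approx -892.11$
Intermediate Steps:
$d{\left(m \right)} = 0$
$U = 1640$ ($U = \left(20 + 0\right) 82 = 20 \cdot 82 = 1640$)
$\frac{870}{-57} \left(-49\right) - U = \frac{870}{-57} \left(-49\right) - 1640 = 870 \left(- \frac{1}{57}\right) \left(-49\right) - 1640 = \left(- \frac{290}{19}\right) \left(-49\right) - 1640 = \frac{14210}{19} - 1640 = - \frac{16950}{19}$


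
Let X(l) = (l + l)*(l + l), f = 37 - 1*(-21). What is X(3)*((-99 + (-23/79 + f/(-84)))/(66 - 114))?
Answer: 331739/4424 ≈ 74.986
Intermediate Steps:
f = 58 (f = 37 + 21 = 58)
X(l) = 4*l**2 (X(l) = (2*l)*(2*l) = 4*l**2)
X(3)*((-99 + (-23/79 + f/(-84)))/(66 - 114)) = (4*3**2)*((-99 + (-23/79 + 58/(-84)))/(66 - 114)) = (4*9)*((-99 + (-23*1/79 + 58*(-1/84)))/(-48)) = 36*((-99 + (-23/79 - 29/42))*(-1/48)) = 36*((-99 - 3257/3318)*(-1/48)) = 36*(-331739/3318*(-1/48)) = 36*(331739/159264) = 331739/4424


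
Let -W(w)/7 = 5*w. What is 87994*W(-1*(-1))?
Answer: -3079790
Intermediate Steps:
W(w) = -35*w
87994*W(-1*(-1)) = 87994*(-(-35)*(-1)) = 87994*(-35*1) = 87994*(-35) = -3079790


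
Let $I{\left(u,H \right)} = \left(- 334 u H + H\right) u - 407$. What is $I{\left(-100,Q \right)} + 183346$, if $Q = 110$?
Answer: $-367228061$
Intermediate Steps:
$I{\left(u,H \right)} = -407 + u \left(H - 334 H u\right)$ ($I{\left(u,H \right)} = \left(- 334 H u + H\right) u - 407 = \left(H - 334 H u\right) u - 407 = u \left(H - 334 H u\right) - 407 = -407 + u \left(H - 334 H u\right)$)
$I{\left(-100,Q \right)} + 183346 = \left(-407 + 110 \left(-100\right) - 36740 \left(-100\right)^{2}\right) + 183346 = \left(-407 - 11000 - 36740 \cdot 10000\right) + 183346 = \left(-407 - 11000 - 367400000\right) + 183346 = -367411407 + 183346 = -367228061$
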